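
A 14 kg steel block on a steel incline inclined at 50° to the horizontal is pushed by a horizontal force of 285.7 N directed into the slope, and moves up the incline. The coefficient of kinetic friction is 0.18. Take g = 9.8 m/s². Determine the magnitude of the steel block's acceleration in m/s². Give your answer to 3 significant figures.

1.66 m/s²

The horizontal push has components F cos 50° = 285.7 × 0.6428 = 183.648 N up the incline and F sin 50° = 285.7 × 0.7660 = 218.846 N pressing into the surface.
The normal force is therefore N = mg cos 50° + F sin 50° = 88.192 + 218.846 = 307.038 N, and kinetic friction down the slope is μN = 0.18 × 307.038 = 55.267 N.
Along the incline: F cos 50° − mg sin 50° − μN = ma, so 183.648 − 105.095 − 55.267 = 14 a, giving a = 1.6633 m/s².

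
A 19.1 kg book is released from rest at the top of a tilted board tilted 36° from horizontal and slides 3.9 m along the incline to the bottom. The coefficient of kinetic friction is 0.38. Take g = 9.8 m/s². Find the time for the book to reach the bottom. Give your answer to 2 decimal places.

The weight component along the incline is mg sin 36° = 110.022 N and the normal force is N = mg cos 36° = 151.432 N.
Friction up the slope is f = μN = 0.38 × 151.432 = 57.544 N, so the net downslope force is 110.022 − 57.544 = 52.478 N and a = 52.478 / 19.1 = 2.7475 m/s².
Starting from rest, L = ½at², so t = √(2L/a) = √(2 × 3.9 / 2.7475) = 1.6849 s.

1.68 s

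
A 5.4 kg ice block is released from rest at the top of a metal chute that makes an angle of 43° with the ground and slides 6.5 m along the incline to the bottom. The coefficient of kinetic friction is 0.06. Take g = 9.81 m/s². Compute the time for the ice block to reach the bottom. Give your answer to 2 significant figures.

The weight component along the incline is mg sin 43° = 36.128 N and the normal force is N = mg cos 43° = 38.743 N.
Friction up the slope is f = μN = 0.06 × 38.743 = 2.325 N, so the net downslope force is 36.128 − 2.325 = 33.803 N and a = 33.803 / 5.4 = 6.2598 m/s².
Starting from rest, L = ½at², so t = √(2L/a) = √(2 × 6.5 / 6.2598) = 1.4411 s.

1.4 s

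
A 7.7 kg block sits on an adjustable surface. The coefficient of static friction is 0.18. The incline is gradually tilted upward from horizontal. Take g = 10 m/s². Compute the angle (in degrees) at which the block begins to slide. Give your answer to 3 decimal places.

At the threshold of sliding, static friction is at its maximum μ_s N and exactly balances the weight component along the incline: mg sin θ = μ_s mg cos θ.
Hence tan θ = μ_s = 0.18, so θ = arctan(0.18) = 10.2040°.

10.204°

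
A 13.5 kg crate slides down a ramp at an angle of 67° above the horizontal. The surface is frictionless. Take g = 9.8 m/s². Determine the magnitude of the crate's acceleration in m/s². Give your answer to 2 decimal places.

Resolving the weight along the incline: the component pulling the crate down the slope is mg sin 67° = 13.5 × 9.8 × 0.9205 = 121.782 N, and the normal force is N = mg cos 67° = 13.5 × 9.8 × 0.3907 = 51.690 N.
With no friction the net force along the incline is 121.782 N, so a = g sin 67° = 121.782 / 13.5 = 9.0209 m/s².

9.02 m/s²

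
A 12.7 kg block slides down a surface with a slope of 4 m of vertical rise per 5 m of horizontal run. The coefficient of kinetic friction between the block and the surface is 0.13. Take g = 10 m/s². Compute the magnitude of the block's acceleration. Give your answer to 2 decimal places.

Resolving the weight along the incline: the component pulling the block down the slope is mg sin 38.66° = 12.7 × 10 × 0.6247 = 79.337 N, and the normal force is N = mg cos 38.66° = 12.7 × 10 × 0.7809 = 99.174 N.
Kinetic friction acts up the slope with magnitude f = μN = 0.13 × 99.174 = 12.893 N.
Net force along the incline is 79.337 − 12.893 = 66.444 N, so a = 66.444 / 12.7 = 5.2318 m/s².

5.23 m/s²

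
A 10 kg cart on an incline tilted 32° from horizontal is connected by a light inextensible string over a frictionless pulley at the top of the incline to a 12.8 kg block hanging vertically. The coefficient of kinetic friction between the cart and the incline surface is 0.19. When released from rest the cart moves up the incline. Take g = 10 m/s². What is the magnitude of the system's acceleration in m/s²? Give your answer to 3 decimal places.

2.583 m/s²

For the cart on the incline: the weight component along the slope is m₁g sin 32° = 10 × 10 × 0.5299 = 52.990 N and the normal force is N = m₁g cos 32° = 84.805 N.
Kinetic friction opposes the cart's motion up the incline: f = μN = 0.19 × 84.805 = 16.113 N acting down the slope.
Newton's second law for the cart (up-slope positive): T − 52.990 − 16.113 = 10 a. For the hanging block (downward positive): 12.8 × 10 − T = 12.8 a.
Adding the two equations eliminates T: 58.897 = 22.8 a, so a = 2.5832 m/s².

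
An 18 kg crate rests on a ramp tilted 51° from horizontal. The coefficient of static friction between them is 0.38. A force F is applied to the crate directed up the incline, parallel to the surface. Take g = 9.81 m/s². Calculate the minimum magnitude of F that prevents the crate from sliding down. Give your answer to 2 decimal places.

The normal force is N = mg cos 51° = 111.125 N. With F at its minimum the crate is on the verge of sliding down, so static friction is at its maximum μ_s N = 0.38 × 111.125 = 42.227 N and acts up the slope.
Equilibrium along the incline: F + μ_s N = mg sin 51°, so F = 137.228 − 42.227 = 95.001 N.

95.00 N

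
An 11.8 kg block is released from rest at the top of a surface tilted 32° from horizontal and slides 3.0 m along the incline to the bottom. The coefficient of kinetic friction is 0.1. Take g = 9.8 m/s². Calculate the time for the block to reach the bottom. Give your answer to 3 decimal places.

The weight component along the incline is mg sin 32° = 61.280 N and the normal force is N = mg cos 32° = 98.068 N.
Friction up the slope is f = μN = 0.1 × 98.068 = 9.807 N, so the net downslope force is 61.280 − 9.807 = 51.473 N and a = 51.473 / 11.8 = 4.3621 m/s².
Starting from rest, L = ½at², so t = √(2L/a) = √(2 × 3.0 / 4.3621) = 1.1728 s.

1.173 s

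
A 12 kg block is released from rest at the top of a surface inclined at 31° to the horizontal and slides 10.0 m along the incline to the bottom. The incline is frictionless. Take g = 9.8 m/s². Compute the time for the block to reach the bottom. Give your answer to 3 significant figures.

The weight component along the incline is mg sin 31° = 60.568 N and the normal force is N = mg cos 31° = 100.803 N.
With no friction, a = g sin 31° = 5.0474 m/s².
Starting from rest, L = ½at², so t = √(2L/a) = √(2 × 10.0 / 5.0474) = 1.9906 s.

1.99 s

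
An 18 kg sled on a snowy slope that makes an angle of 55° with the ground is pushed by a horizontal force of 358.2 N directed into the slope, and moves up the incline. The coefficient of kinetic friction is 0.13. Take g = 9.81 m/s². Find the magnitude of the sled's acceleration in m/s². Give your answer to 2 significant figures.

The horizontal push has components F cos 55° = 358.2 × 0.5736 = 205.464 N up the incline and F sin 55° = 358.2 × 0.8192 = 293.437 N pressing into the surface.
The normal force is therefore N = mg cos 55° + F sin 55° = 101.286 + 293.437 = 394.723 N, and kinetic friction down the slope is μN = 0.13 × 394.723 = 51.314 N.
Along the incline: F cos 55° − mg sin 55° − μN = ma, so 205.464 − 144.654 − 51.314 = 18 a, giving a = 0.5276 m/s².

0.53 m/s²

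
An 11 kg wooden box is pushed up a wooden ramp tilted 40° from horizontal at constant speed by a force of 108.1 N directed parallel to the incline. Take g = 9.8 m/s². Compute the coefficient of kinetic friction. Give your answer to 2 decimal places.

0.47

At constant speed ΣF = 0 along the incline. The applied 108.1 N acts up the slope; the weight component mg sin 40° = 69.293 N and kinetic friction μN both act down the slope.
So 108.1 = 69.293 + μ × 82.580, giving μ = (108.1 − 69.293) / 82.580 = 0.4699.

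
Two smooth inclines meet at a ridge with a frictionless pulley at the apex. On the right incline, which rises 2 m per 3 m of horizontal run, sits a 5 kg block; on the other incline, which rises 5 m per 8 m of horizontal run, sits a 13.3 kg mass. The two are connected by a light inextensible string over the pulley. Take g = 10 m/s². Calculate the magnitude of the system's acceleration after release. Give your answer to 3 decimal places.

Resolve each weight along its own incline: the 5 kg mass has component 5 × 10 × sin 33.69° = 27.735 N down its slope, and the 13.3 kg mass has 13.3 × 10 × sin 32.01° = 70.490 N down its slope.
The 13.3 kg side's 70.490 N exceeds the other side's 27.735 N, so that mass slides down and the 5 kg mass slides up. Taking that direction as positive, Newton's second law for the whole system gives 70.490 − 27.735 = (5 + 13.3) a, so a = 42.755 / 18.3 = 2.3363 m/s².

2.336 m/s²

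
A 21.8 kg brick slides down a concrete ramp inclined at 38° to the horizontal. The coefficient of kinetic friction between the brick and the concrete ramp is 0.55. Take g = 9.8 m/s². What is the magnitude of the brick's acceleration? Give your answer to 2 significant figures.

1.8 m/s²

Resolving the weight along the incline: the component pulling the brick down the slope is mg sin 38° = 21.8 × 9.8 × 0.6157 = 131.538 N, and the normal force is N = mg cos 38° = 21.8 × 9.8 × 0.7880 = 168.348 N.
Kinetic friction acts up the slope with magnitude f = μN = 0.55 × 168.348 = 92.591 N.
Net force along the incline is 131.538 − 92.591 = 38.947 N, so a = 38.947 / 21.8 = 1.7866 m/s².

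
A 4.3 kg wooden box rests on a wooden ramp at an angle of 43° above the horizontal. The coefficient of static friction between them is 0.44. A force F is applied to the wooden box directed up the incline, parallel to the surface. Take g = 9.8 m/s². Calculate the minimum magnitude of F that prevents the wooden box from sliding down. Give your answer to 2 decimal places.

15.18 N

The normal force is N = mg cos 43° = 30.819 N. With F at its minimum the wooden box is on the verge of sliding down, so static friction is at its maximum μ_s N = 0.44 × 30.819 = 13.560 N and acts up the slope.
Equilibrium along the incline: F + μ_s N = mg sin 43°, so F = 28.739 − 13.560 = 15.179 N.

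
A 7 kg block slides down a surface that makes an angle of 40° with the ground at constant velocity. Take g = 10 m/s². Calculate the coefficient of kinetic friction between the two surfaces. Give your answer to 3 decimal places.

0.839

At constant velocity the net force along the incline is zero: mg sin 40° = μ mg cos 40°.
So μ = tan 40° = 0.6428 / 0.7660 = 0.8392.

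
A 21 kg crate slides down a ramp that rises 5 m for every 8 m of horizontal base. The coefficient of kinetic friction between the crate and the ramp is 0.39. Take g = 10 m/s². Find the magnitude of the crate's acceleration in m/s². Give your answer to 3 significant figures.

Resolving the weight along the incline: the component pulling the crate down the slope is mg sin 32.01° = 21 × 10 × 0.5300 = 111.300 N, and the normal force is N = mg cos 32.01° = 21 × 10 × 0.8480 = 178.080 N.
Kinetic friction acts up the slope with magnitude f = μN = 0.39 × 178.080 = 69.451 N.
Net force along the incline is 111.300 − 69.451 = 41.849 N, so a = 41.849 / 21 = 1.9928 m/s².

1.99 m/s²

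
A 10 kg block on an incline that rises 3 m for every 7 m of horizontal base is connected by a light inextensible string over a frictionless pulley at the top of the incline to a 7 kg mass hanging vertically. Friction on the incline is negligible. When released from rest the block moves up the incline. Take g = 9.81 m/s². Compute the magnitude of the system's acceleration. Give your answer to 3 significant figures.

For the block on the incline: the weight component along the slope is m₁g sin 23.20° = 10 × 9.81 × 0.3939 = 38.642 N and the normal force is N = m₁g cos 23.20° = 90.168 N.
Newton's second law for the block (up-slope positive): T − 38.642 = 10 a. For the hanging mass (downward positive): 7 × 9.81 − T = 7 a.
Adding the two equations eliminates T: 30.028 = 17 a, so a = 1.7664 m/s².

1.77 m/s²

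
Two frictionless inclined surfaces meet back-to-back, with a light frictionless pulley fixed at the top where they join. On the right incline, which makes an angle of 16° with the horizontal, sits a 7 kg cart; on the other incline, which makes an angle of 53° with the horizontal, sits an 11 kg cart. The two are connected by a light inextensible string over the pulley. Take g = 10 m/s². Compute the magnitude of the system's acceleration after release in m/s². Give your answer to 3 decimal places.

3.809 m/s²

Resolve each weight along its own incline: the 7 kg mass has component 7 × 10 × sin 16° = 19.295 N down its slope, and the 11 kg mass has 11 × 10 × sin 53° = 87.850 N down its slope.
The 11 kg side's 87.850 N exceeds the other side's 19.295 N, so that mass slides down and the 7 kg mass slides up. Taking that direction as positive, Newton's second law for the whole system gives 87.850 − 19.295 = (7 + 11) a, so a = 68.555 / 18 = 3.8086 m/s².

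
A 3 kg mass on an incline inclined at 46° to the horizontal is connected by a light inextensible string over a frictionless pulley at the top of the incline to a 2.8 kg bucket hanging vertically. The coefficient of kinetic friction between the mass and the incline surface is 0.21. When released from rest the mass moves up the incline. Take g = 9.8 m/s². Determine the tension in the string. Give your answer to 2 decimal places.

26.47 N

For the mass on the incline: the weight component along the slope is m₁g sin 46° = 3 × 9.8 × 0.7193 = 21.147 N and the normal force is N = m₁g cos 46° = 20.423 N.
Kinetic friction opposes the mass's motion up the incline: f = μN = 0.21 × 20.423 = 4.289 N acting down the slope.
Newton's second law for the mass (up-slope positive): T − 21.147 − 4.289 = 3 a. For the hanging bucket (downward positive): 2.8 × 9.8 − T = 2.8 a.
Adding the two equations eliminates T: 2.004 = 5.8 a, so a = 0.3455 m/s².
Then from the hanging bucket's equation, T = 2.8 × (9.8 − 0.3455) = 26.473 N.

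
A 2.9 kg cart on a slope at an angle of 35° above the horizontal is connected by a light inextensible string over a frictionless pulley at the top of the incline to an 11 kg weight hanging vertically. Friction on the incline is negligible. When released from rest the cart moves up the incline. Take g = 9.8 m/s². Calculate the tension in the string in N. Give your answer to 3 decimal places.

35.391 N

For the cart on the incline: the weight component along the slope is m₁g sin 35° = 2.9 × 9.8 × 0.5736 = 16.302 N and the normal force is N = m₁g cos 35° = 23.280 N.
Newton's second law for the cart (up-slope positive): T − 16.302 = 2.9 a. For the hanging weight (downward positive): 11 × 9.8 − T = 11 a.
Adding the two equations eliminates T: 91.498 = 13.9 a, so a = 6.5826 m/s².
Then from the hanging weight's equation, T = 11 × (9.8 − 6.5826) = 35.391 N.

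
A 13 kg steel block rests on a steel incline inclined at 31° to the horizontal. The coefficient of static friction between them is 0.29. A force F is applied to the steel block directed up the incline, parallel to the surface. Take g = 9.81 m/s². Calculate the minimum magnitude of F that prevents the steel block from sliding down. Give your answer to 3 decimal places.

The normal force is N = mg cos 31° = 109.315 N. With F at its minimum the steel block is on the verge of sliding down, so static friction is at its maximum μ_s N = 0.29 × 109.315 = 31.701 N and acts up the slope.
Equilibrium along the incline: F + μ_s N = mg sin 31°, so F = 65.683 − 31.701 = 33.982 N.

33.982 N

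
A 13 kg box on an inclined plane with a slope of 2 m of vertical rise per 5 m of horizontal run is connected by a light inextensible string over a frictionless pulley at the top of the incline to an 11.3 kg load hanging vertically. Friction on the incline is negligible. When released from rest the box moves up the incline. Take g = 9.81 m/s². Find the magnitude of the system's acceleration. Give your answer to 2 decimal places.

For the box on the incline: the weight component along the slope is m₁g sin 21.80° = 13 × 9.81 × 0.3714 = 47.365 N and the normal force is N = m₁g cos 21.80° = 118.409 N.
Newton's second law for the box (up-slope positive): T − 47.365 = 13 a. For the hanging load (downward positive): 11.3 × 9.81 − T = 11.3 a.
Adding the two equations eliminates T: 63.488 = 24.3 a, so a = 2.6127 m/s².

2.61 m/s²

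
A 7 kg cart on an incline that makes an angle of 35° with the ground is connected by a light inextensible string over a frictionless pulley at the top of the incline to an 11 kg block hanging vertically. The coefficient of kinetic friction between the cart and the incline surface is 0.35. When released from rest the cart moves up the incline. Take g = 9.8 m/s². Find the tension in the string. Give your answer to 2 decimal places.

77.99 N

For the cart on the incline: the weight component along the slope is m₁g sin 35° = 7 × 9.8 × 0.5736 = 39.349 N and the normal force is N = m₁g cos 35° = 56.194 N.
Kinetic friction opposes the cart's motion up the incline: f = μN = 0.35 × 56.194 = 19.668 N acting down the slope.
Newton's second law for the cart (up-slope positive): T − 39.349 − 19.668 = 7 a. For the hanging block (downward positive): 11 × 9.8 − T = 11 a.
Adding the two equations eliminates T: 48.783 = 18 a, so a = 2.7102 m/s².
Then from the hanging block's equation, T = 11 × (9.8 − 2.7102) = 77.988 N.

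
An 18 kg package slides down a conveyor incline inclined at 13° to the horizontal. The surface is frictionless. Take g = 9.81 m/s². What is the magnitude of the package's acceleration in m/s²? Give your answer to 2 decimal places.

Resolving the weight along the incline: the component pulling the package down the slope is mg sin 13° = 18 × 9.81 × 0.2250 = 39.731 N, and the normal force is N = mg cos 13° = 18 × 9.81 × 0.9744 = 172.060 N.
With no friction the net force along the incline is 39.731 N, so a = g sin 13° = 39.731 / 18 = 2.2073 m/s².

2.21 m/s²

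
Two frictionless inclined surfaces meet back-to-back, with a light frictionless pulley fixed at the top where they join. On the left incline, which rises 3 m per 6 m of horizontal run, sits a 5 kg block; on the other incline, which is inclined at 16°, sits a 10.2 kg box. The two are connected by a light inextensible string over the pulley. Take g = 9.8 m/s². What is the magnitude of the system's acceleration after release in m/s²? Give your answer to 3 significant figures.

0.371 m/s²

Resolve each weight along its own incline: the 5 kg mass has component 5 × 9.8 × sin 26.57° = 21.913 N down its slope, and the 10.2 kg mass has 10.2 × 9.8 × sin 16° = 27.553 N down its slope.
The 10.2 kg side's 27.553 N exceeds the other side's 21.913 N, so that mass slides down and the 5 kg mass slides up. Taking that direction as positive, Newton's second law for the whole system gives 27.553 − 21.913 = (5 + 10.2) a, so a = 5.640 / 15.2 = 0.3711 m/s².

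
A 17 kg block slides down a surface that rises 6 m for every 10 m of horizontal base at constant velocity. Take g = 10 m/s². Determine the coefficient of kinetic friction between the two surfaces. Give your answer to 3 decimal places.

At constant velocity the net force along the incline is zero: mg sin 30.96° = μ mg cos 30.96°.
So μ = tan 30.96° = 0.5145 / 0.8575 = 0.6000.

0.600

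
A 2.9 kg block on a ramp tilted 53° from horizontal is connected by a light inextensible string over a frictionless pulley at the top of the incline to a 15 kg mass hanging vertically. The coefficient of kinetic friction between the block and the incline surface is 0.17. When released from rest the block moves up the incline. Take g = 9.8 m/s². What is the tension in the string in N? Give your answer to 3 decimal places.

For the block on the incline: the weight component along the slope is m₁g sin 53° = 2.9 × 9.8 × 0.7986 = 22.696 N and the normal force is N = m₁g cos 53° = 17.104 N.
Kinetic friction opposes the block's motion up the incline: f = μN = 0.17 × 17.104 = 2.908 N acting down the slope.
Newton's second law for the block (up-slope positive): T − 22.696 − 2.908 = 2.9 a. For the hanging mass (downward positive): 15 × 9.8 − T = 15 a.
Adding the two equations eliminates T: 121.396 = 17.9 a, so a = 6.7819 m/s².
Then from the hanging mass's equation, T = 15 × (9.8 − 6.7819) = 45.272 N.

45.272 N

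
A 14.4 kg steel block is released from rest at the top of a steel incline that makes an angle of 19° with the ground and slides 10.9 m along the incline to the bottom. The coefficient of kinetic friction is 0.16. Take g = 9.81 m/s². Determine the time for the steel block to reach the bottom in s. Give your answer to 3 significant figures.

3.57 s

The weight component along the incline is mg sin 19° = 45.991 N and the normal force is N = mg cos 19° = 133.568 N.
Friction up the slope is f = μN = 0.16 × 133.568 = 21.371 N, so the net downslope force is 45.991 − 21.371 = 24.620 N and a = 24.620 / 14.4 = 1.7097 m/s².
Starting from rest, L = ½at², so t = √(2L/a) = √(2 × 10.9 / 1.7097) = 3.5708 s.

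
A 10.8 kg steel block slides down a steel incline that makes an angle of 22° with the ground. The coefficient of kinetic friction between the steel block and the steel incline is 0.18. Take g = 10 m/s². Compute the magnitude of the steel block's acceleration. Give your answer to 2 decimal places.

2.08 m/s²

Resolving the weight along the incline: the component pulling the steel block down the slope is mg sin 22° = 10.8 × 10 × 0.3746 = 40.457 N, and the normal force is N = mg cos 22° = 10.8 × 10 × 0.9272 = 100.138 N.
Kinetic friction acts up the slope with magnitude f = μN = 0.18 × 100.138 = 18.025 N.
Net force along the incline is 40.457 − 18.025 = 22.432 N, so a = 22.432 / 10.8 = 2.0770 m/s².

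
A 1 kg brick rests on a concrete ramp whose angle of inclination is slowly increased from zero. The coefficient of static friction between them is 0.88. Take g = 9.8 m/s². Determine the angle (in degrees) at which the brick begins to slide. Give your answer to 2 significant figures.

41°

At the threshold of sliding, static friction is at its maximum μ_s N and exactly balances the weight component along the incline: mg sin θ = μ_s mg cos θ.
Hence tan θ = μ_s = 0.88, so θ = arctan(0.88) = 41.3478°.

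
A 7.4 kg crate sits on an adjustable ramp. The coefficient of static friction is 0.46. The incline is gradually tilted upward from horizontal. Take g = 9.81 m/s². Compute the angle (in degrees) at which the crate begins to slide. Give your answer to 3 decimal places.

24.702°

At the threshold of sliding, static friction is at its maximum μ_s N and exactly balances the weight component along the incline: mg sin θ = μ_s mg cos θ.
Hence tan θ = μ_s = 0.46, so θ = arctan(0.46) = 24.7024°.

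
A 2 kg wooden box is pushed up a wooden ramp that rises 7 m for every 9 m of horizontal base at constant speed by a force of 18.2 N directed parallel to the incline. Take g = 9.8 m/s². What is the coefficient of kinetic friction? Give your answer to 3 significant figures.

At constant speed ΣF = 0 along the incline. The applied 18.2 N acts up the slope; the weight component mg sin 37.87° = 12.033 N and kinetic friction μN both act down the slope.
So 18.2 = 12.033 + μ × 15.471, giving μ = (18.2 − 12.033) / 15.471 = 0.3986.

0.399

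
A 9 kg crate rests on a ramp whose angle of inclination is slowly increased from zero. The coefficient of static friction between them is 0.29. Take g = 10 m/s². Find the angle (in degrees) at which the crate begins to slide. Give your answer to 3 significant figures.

At the threshold of sliding, static friction is at its maximum μ_s N and exactly balances the weight component along the incline: mg sin θ = μ_s mg cos θ.
Hence tan θ = μ_s = 0.29, so θ = arctan(0.29) = 16.1722°.

16.2°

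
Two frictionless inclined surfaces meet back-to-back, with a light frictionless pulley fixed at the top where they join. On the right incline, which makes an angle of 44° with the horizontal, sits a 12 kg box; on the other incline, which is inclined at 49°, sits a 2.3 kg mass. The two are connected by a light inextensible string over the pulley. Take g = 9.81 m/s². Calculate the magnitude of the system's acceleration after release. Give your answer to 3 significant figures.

4.53 m/s²

Resolve each weight along its own incline: the 12 kg mass has component 12 × 9.81 × sin 44° = 81.775 N down its slope, and the 2.3 kg mass has 2.3 × 9.81 × sin 49° = 17.029 N down its slope.
The 12 kg side's 81.775 N exceeds the other side's 17.029 N, so that mass slides down and the 2.3 kg mass slides up. Taking that direction as positive, Newton's second law for the whole system gives 81.775 − 17.029 = (12 + 2.3) a, so a = 64.746 / 14.3 = 4.5277 m/s².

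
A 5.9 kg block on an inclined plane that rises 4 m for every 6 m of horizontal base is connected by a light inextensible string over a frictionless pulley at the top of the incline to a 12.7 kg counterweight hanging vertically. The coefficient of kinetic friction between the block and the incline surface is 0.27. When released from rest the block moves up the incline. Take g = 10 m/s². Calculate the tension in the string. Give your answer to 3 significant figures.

For the block on the incline: the weight component along the slope is m₁g sin 33.69° = 5.9 × 10 × 0.5547 = 32.727 N and the normal force is N = m₁g cos 33.69° = 49.091 N.
Kinetic friction opposes the block's motion up the incline: f = μN = 0.27 × 49.091 = 13.255 N acting down the slope.
Newton's second law for the block (up-slope positive): T − 32.727 − 13.255 = 5.9 a. For the hanging counterweight (downward positive): 12.7 × 10 − T = 12.7 a.
Adding the two equations eliminates T: 81.018 = 18.6 a, so a = 4.3558 m/s².
Then from the hanging counterweight's equation, T = 12.7 × (10 − 4.3558) = 71.681 N.

71.7 N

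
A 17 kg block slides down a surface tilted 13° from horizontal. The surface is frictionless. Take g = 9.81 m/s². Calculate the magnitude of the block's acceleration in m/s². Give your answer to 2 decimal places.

Resolving the weight along the incline: the component pulling the block down the slope is mg sin 13° = 17 × 9.81 × 0.2250 = 37.523 N, and the normal force is N = mg cos 13° = 17 × 9.81 × 0.9744 = 162.501 N.
With no friction the net force along the incline is 37.523 N, so a = g sin 13° = 37.523 / 17 = 2.2072 m/s².

2.21 m/s²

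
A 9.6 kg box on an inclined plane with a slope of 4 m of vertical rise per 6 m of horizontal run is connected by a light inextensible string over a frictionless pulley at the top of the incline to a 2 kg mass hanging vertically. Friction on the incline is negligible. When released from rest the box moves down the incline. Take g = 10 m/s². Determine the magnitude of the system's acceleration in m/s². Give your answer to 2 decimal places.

2.87 m/s²

For the box on the incline: the weight component along the slope is m₁g sin 33.69° = 9.6 × 10 × 0.5547 = 53.251 N and the normal force is N = m₁g cos 33.69° = 79.877 N.
Newton's second law for the box (down-slope positive): 53.251 − T = 9.6 a. For the hanging mass (upward positive): T − 2 × 10 = 2 a.
Adding the two equations eliminates T: 33.251 = 11.6 a, so a = 2.8665 m/s².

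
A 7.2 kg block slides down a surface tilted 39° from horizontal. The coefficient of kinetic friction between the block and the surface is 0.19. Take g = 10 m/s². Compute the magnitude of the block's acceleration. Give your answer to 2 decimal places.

4.82 m/s²

Resolving the weight along the incline: the component pulling the block down the slope is mg sin 39° = 7.2 × 10 × 0.6293 = 45.310 N, and the normal force is N = mg cos 39° = 7.2 × 10 × 0.7771 = 55.951 N.
Kinetic friction acts up the slope with magnitude f = μN = 0.19 × 55.951 = 10.631 N.
Net force along the incline is 45.310 − 10.631 = 34.679 N, so a = 34.679 / 7.2 = 4.8165 m/s².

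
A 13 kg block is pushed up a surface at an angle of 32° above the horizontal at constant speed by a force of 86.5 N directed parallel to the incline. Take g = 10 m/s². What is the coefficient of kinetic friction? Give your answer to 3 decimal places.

At constant speed ΣF = 0 along the incline. The applied 86.5 N acts up the slope; the weight component mg sin 32° = 68.890 N and kinetic friction μN both act down the slope.
So 86.5 = 68.890 + μ × 110.246, giving μ = (86.5 − 68.890) / 110.246 = 0.1597.

0.160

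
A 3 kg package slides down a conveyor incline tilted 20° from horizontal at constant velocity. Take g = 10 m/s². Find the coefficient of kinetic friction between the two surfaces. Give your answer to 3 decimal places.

At constant velocity the net force along the incline is zero: mg sin 20° = μ mg cos 20°.
So μ = tan 20° = 0.3420 / 0.9397 = 0.3639.

0.364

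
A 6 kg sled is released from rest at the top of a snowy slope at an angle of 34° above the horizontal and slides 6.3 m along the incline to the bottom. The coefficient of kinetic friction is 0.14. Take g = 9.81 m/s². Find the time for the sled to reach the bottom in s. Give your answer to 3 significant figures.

1.70 s

The weight component along the incline is mg sin 34° = 32.914 N and the normal force is N = mg cos 34° = 48.797 N.
Friction up the slope is f = μN = 0.14 × 48.797 = 6.832 N, so the net downslope force is 32.914 − 6.832 = 26.082 N and a = 26.082 / 6 = 4.3470 m/s².
Starting from rest, L = ½at², so t = √(2L/a) = √(2 × 6.3 / 4.3470) = 1.7025 s.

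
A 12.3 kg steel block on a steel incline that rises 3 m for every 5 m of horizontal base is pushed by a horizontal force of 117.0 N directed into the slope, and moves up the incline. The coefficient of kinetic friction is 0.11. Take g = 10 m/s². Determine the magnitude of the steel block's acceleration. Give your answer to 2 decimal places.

The horizontal push has components F cos 30.96° = 117.0 × 0.8575 = 100.328 N up the incline and F sin 30.96° = 117.0 × 0.5145 = 60.196 N pressing into the surface.
The normal force is therefore N = mg cos 30.96° + F sin 30.96° = 105.473 + 60.196 = 165.669 N, and kinetic friction down the slope is μN = 0.11 × 165.669 = 18.224 N.
Along the incline: F cos 30.96° − mg sin 30.96° − μN = ma, so 100.328 − 63.283 − 18.224 = 12.3 a, giving a = 1.5302 m/s².

1.53 m/s²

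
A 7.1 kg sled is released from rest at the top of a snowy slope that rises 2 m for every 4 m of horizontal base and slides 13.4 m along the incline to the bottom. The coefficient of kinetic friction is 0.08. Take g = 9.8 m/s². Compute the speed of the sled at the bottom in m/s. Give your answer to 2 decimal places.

9.93 m/s

The weight component along the incline is mg sin 26.57° = 31.117 N and the normal force is N = mg cos 26.57° = 62.234 N.
Friction up the slope is f = μN = 0.08 × 62.234 = 4.979 N, so the net downslope force is 31.117 − 4.979 = 26.138 N and a = 26.138 / 7.1 = 3.6814 m/s².
Starting from rest over a distance of 13.4 m, v² = 2aL = 2 × 3.6814 × 13.4 = 98.6615, so v = 9.9328 m/s.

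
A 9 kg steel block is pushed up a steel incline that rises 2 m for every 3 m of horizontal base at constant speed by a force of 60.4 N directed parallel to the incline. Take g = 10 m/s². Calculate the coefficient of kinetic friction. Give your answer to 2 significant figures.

At constant speed ΣF = 0 along the incline. The applied 60.4 N acts up the slope; the weight component mg sin 33.69° = 49.923 N and kinetic friction μN both act down the slope.
So 60.4 = 49.923 + μ × 74.885, giving μ = (60.4 − 49.923) / 74.885 = 0.1399.

0.14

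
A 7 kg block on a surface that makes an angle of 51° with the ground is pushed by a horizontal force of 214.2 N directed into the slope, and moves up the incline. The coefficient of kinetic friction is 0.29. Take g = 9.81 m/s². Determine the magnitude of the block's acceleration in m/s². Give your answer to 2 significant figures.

The horizontal push has components F cos 51° = 214.2 × 0.6293 = 134.796 N up the incline and F sin 51° = 214.2 × 0.7771 = 166.455 N pressing into the surface.
The normal force is therefore N = mg cos 51° + F sin 51° = 43.214 + 166.455 = 209.669 N, and kinetic friction down the slope is μN = 0.29 × 209.669 = 60.804 N.
Along the incline: F cos 51° − mg sin 51° − μN = ma, so 134.796 − 53.363 − 60.804 = 7 a, giving a = 2.9470 m/s².

2.9 m/s²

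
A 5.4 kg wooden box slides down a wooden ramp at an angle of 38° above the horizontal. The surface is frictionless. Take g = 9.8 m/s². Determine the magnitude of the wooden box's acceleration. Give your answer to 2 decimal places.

6.03 m/s²

Resolving the weight along the incline: the component pulling the wooden box down the slope is mg sin 38° = 5.4 × 9.8 × 0.6157 = 32.583 N, and the normal force is N = mg cos 38° = 5.4 × 9.8 × 0.7880 = 41.701 N.
With no friction the net force along the incline is 32.583 N, so a = g sin 38° = 32.583 / 5.4 = 6.0339 m/s².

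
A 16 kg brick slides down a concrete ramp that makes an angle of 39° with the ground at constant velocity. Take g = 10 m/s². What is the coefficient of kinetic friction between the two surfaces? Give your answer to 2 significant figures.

0.81

At constant velocity the net force along the incline is zero: mg sin 39° = μ mg cos 39°.
So μ = tan 39° = 0.6293 / 0.7771 = 0.8098.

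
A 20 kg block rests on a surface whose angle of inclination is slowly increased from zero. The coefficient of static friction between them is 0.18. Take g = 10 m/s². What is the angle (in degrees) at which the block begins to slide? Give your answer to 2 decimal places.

10.20°

At the threshold of sliding, static friction is at its maximum μ_s N and exactly balances the weight component along the incline: mg sin θ = μ_s mg cos θ.
Hence tan θ = μ_s = 0.18, so θ = arctan(0.18) = 10.2040°.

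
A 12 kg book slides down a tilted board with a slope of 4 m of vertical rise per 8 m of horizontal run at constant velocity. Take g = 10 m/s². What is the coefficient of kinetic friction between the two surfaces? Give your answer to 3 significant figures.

0.500

At constant velocity the net force along the incline is zero: mg sin 26.57° = μ mg cos 26.57°.
So μ = tan 26.57° = 0.4472 / 0.8944 = 0.5000.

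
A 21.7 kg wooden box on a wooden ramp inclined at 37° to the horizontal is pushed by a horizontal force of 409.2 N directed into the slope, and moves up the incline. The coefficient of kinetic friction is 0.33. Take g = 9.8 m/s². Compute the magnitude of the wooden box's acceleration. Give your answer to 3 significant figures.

2.83 m/s²

The horizontal push has components F cos 37° = 409.2 × 0.7986 = 326.787 N up the incline and F sin 37° = 409.2 × 0.6018 = 246.257 N pressing into the surface.
The normal force is therefore N = mg cos 37° + F sin 37° = 169.830 + 246.257 = 416.087 N, and kinetic friction down the slope is μN = 0.33 × 416.087 = 137.309 N.
Along the incline: F cos 37° − mg sin 37° − μN = ma, so 326.787 − 127.979 − 137.309 = 21.7 a, giving a = 2.8341 m/s².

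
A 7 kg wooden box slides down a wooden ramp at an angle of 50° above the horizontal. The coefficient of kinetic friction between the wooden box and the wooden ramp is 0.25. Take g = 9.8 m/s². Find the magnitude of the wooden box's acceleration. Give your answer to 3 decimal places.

Resolving the weight along the incline: the component pulling the wooden box down the slope is mg sin 50° = 7 × 9.8 × 0.7660 = 52.548 N, and the normal force is N = mg cos 50° = 7 × 9.8 × 0.6428 = 44.096 N.
Kinetic friction acts up the slope with magnitude f = μN = 0.25 × 44.096 = 11.024 N.
Net force along the incline is 52.548 − 11.024 = 41.524 N, so a = 41.524 / 7 = 5.9320 m/s².

5.932 m/s²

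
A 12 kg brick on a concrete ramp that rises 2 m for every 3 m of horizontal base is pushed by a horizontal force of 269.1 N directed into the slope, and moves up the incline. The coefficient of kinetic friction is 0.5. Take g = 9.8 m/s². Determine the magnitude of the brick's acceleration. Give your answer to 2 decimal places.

The horizontal push has components F cos 33.69° = 269.1 × 0.8321 = 223.918 N up the incline and F sin 33.69° = 269.1 × 0.5547 = 149.270 N pressing into the surface.
The normal force is therefore N = mg cos 33.69° + F sin 33.69° = 97.855 + 149.270 = 247.125 N, and kinetic friction down the slope is μN = 0.5 × 247.125 = 123.562 N.
Along the incline: F cos 33.69° − mg sin 33.69° − μN = ma, so 223.918 − 65.233 − 123.562 = 12 a, giving a = 2.9269 m/s².

2.93 m/s²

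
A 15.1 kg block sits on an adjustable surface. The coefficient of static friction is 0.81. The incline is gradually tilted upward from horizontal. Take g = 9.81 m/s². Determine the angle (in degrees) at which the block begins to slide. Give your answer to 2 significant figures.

39°

At the threshold of sliding, static friction is at its maximum μ_s N and exactly balances the weight component along the incline: mg sin θ = μ_s mg cos θ.
Hence tan θ = μ_s = 0.81, so θ = arctan(0.81) = 39.0075°.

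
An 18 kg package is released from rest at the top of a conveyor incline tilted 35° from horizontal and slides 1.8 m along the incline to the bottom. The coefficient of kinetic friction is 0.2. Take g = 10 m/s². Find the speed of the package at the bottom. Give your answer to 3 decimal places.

The weight component along the incline is mg sin 35° = 103.244 N and the normal force is N = mg cos 35° = 147.447 N.
Friction up the slope is f = μN = 0.2 × 147.447 = 29.489 N, so the net downslope force is 103.244 − 29.489 = 73.755 N and a = 73.755 / 18 = 4.0975 m/s².
Starting from rest over a distance of 1.8 m, v² = 2aL = 2 × 4.0975 × 1.8 = 14.7510, so v = 3.8407 m/s.

3.841 m/s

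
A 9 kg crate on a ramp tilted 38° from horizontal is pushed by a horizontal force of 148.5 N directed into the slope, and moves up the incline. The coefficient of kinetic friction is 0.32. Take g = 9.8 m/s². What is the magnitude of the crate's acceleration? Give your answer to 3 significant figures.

The horizontal push has components F cos 38° = 148.5 × 0.7880 = 117.018 N up the incline and F sin 38° = 148.5 × 0.6157 = 91.431 N pressing into the surface.
The normal force is therefore N = mg cos 38° + F sin 38° = 69.502 + 91.431 = 160.933 N, and kinetic friction down the slope is μN = 0.32 × 160.933 = 51.499 N.
Along the incline: F cos 38° − mg sin 38° − μN = ma, so 117.018 − 54.305 − 51.499 = 9 a, giving a = 1.2460 m/s².

1.25 m/s²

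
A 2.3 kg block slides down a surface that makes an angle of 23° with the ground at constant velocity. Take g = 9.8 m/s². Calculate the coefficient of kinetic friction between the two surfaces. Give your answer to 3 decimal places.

At constant velocity the net force along the incline is zero: mg sin 23° = μ mg cos 23°.
So μ = tan 23° = 0.3907 / 0.9205 = 0.4244.

0.424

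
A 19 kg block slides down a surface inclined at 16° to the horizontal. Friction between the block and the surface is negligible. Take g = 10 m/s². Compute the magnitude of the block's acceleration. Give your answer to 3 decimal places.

Resolving the weight along the incline: the component pulling the block down the slope is mg sin 16° = 19 × 10 × 0.2756 = 52.364 N, and the normal force is N = mg cos 16° = 19 × 10 × 0.9613 = 182.647 N.
With no friction the net force along the incline is 52.364 N, so a = g sin 16° = 52.364 / 19 = 2.7560 m/s².

2.756 m/s²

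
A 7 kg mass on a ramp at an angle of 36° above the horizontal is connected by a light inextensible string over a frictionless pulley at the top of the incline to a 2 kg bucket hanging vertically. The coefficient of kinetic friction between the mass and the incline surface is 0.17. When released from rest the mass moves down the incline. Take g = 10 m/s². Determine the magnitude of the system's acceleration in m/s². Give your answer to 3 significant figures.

For the mass on the incline: the weight component along the slope is m₁g sin 36° = 7 × 10 × 0.5878 = 41.146 N and the normal force is N = m₁g cos 36° = 56.631 N.
Kinetic friction opposes the mass's motion down the incline: f = μN = 0.17 × 56.631 = 9.627 N acting up the slope.
Newton's second law for the mass (down-slope positive): 41.146 − 9.627 − T = 7 a. For the hanging bucket (upward positive): T − 2 × 10 = 2 a.
Adding the two equations eliminates T: 11.519 = 9 a, so a = 1.2799 m/s².

1.28 m/s²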